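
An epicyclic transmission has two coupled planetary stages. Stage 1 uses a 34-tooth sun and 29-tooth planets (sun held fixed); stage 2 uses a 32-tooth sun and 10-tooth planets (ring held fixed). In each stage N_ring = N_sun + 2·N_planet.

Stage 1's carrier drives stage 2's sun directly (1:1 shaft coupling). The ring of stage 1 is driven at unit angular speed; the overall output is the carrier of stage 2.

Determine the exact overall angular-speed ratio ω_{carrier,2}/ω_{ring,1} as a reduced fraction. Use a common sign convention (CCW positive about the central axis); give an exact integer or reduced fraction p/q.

Stage 1: N_ring = 34 + 2·29 = 92
Stage 1: 34(ω_s−ω_c) = −92(ω_r−ω_c),  ω_s=0, ω_r=1
Stage 1: 34(0−ω_c) = −92(1−ω_c)  ⇒  126ω_c = 92  ⇒  ω_c = 46/63
  ⇒ ω_c¹/ω_r¹ = 46/63
Stage 2: N_ring = 32 + 2·10 = 52
Stage 2: 32(ω_s−ω_c) = −52(ω_r−ω_c),  ω_r=0, ω_s=1
Stage 2: 32(1−ω_c) = −52(0−ω_c)  ⇒  84ω_c = 32  ⇒  ω_c = 8/21
  ⇒ ω_c²/ω_s² = 8/21
Coupling ω_s² = ω_c¹ ⇒ overall = 46/63 × 8/21 = 368/1323

368/1323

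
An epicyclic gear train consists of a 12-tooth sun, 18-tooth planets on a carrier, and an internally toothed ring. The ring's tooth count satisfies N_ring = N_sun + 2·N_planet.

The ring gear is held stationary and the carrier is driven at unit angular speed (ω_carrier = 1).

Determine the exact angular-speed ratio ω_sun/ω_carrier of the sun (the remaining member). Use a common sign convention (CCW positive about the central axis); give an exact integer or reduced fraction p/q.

N_ring = 12 + 2·18 = 48
12(ω_s−ω_c) = −48(ω_r−ω_c),  ω_r=0, ω_c=1
ω_s = 1 − (48/12)(0−1) = 5
ω_s/ω_c = 5

5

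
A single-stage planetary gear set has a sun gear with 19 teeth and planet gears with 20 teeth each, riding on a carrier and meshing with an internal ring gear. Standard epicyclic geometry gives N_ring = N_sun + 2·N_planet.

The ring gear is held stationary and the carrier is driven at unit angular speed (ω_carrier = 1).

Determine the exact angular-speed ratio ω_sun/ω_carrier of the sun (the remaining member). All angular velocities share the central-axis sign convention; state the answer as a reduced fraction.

78/19

N_ring = 19 + 2·20 = 59
19(ω_s−ω_c) = −59(ω_r−ω_c),  ω_r=0, ω_c=1
ω_s = 1 − (59/19)(0−1) = 78/19
ω_s/ω_c = 78/19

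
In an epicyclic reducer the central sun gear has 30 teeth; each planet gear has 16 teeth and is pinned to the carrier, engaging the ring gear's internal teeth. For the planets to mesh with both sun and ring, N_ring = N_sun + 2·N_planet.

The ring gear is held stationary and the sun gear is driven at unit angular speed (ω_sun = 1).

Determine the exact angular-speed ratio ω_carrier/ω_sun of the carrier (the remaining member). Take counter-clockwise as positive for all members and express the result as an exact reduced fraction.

N_ring = 30 + 2·16 = 62
30(ω_s−ω_c) = −62(ω_r−ω_c),  ω_r=0, ω_s=1
30(1−ω_c) = −62(0−ω_c)  ⇒  92ω_c = 30  ⇒  ω_c = 15/46
ω_c/ω_s = 15/46

15/46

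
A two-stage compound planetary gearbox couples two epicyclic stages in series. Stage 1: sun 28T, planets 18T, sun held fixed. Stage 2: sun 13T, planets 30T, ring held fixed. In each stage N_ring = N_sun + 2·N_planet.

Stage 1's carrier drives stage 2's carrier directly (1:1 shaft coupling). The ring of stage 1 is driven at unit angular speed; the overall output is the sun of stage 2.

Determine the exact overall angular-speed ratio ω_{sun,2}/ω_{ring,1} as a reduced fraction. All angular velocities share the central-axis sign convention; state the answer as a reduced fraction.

1376/299

Stage 1: N_ring = 28 + 2·18 = 64
Stage 1: 28(ω_s−ω_c) = −64(ω_r−ω_c),  ω_s=0, ω_r=1
Stage 1: 28(0−ω_c) = −64(1−ω_c)  ⇒  92ω_c = 64  ⇒  ω_c = 16/23
  ⇒ ω_c¹/ω_r¹ = 16/23
Stage 2: N_ring = 13 + 2·30 = 73
Stage 2: 13(ω_s−ω_c) = −73(ω_r−ω_c),  ω_r=0, ω_c=1
Stage 2: ω_s = 1 − (73/13)(0−1) = 86/13
  ⇒ ω_s²/ω_c² = 86/13
Coupling ω_c² = ω_c¹ ⇒ overall = 16/23 × 86/13 = 1376/299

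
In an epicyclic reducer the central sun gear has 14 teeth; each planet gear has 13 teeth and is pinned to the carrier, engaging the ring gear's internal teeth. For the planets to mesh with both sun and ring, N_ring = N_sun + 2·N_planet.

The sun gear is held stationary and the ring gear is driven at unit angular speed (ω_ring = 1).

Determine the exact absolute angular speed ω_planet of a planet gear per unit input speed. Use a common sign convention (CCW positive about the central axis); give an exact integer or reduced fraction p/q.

20/13

N_ring = 14 + 2·13 = 40
14(ω_s−ω_c) = −40(ω_r−ω_c),  ω_s=0, ω_r=1
14(0−ω_c) = −40(1−ω_c)  ⇒  54ω_c = 40  ⇒  ω_c = 20/27
sun–planet: 14·(0−20/27) = −13·(ω_p−ω_c)  ⇒  ω_p−ω_c = −(14/13)·(-20/27) = 280/351
ω_p = 20/27 + 280/351 = 20/13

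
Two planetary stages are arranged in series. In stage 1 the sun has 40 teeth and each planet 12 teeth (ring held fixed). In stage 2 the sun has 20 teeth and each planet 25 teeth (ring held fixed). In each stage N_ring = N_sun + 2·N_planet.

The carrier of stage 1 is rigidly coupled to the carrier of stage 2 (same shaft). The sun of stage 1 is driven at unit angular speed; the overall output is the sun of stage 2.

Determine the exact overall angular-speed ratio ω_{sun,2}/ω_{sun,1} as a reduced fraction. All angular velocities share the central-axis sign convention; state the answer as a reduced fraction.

45/26

Stage 1: N_ring = 40 + 2·12 = 64
Stage 1: 40(ω_s−ω_c) = −64(ω_r−ω_c),  ω_r=0, ω_s=1
Stage 1: 40(1−ω_c) = −64(0−ω_c)  ⇒  104ω_c = 40  ⇒  ω_c = 5/13
  ⇒ ω_c¹/ω_s¹ = 5/13
Stage 2: N_ring = 20 + 2·25 = 70
Stage 2: 20(ω_s−ω_c) = −70(ω_r−ω_c),  ω_r=0, ω_c=1
Stage 2: ω_s = 1 − (70/20)(0−1) = 9/2
  ⇒ ω_s²/ω_c² = 9/2
Coupling ω_c² = ω_c¹ ⇒ overall = 5/13 × 9/2 = 45/26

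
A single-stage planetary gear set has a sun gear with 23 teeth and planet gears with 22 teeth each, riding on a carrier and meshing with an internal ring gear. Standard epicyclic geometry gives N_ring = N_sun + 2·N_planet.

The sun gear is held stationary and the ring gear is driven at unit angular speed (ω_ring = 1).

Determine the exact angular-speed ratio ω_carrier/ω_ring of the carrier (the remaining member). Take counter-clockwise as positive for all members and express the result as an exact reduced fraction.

N_ring = 23 + 2·22 = 67
23(ω_s−ω_c) = −67(ω_r−ω_c),  ω_s=0, ω_r=1
23(0−ω_c) = −67(1−ω_c)  ⇒  90ω_c = 67  ⇒  ω_c = 67/90
ω_c/ω_r = 67/90

67/90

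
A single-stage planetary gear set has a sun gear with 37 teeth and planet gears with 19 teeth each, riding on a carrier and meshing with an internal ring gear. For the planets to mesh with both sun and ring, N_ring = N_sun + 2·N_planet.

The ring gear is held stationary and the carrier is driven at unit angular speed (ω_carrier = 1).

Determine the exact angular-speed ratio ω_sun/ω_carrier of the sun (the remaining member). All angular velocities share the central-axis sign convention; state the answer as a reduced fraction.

N_ring = 37 + 2·19 = 75
37(ω_s−ω_c) = −75(ω_r−ω_c),  ω_r=0, ω_c=1
ω_s = 1 − (75/37)(0−1) = 112/37
ω_s/ω_c = 112/37

112/37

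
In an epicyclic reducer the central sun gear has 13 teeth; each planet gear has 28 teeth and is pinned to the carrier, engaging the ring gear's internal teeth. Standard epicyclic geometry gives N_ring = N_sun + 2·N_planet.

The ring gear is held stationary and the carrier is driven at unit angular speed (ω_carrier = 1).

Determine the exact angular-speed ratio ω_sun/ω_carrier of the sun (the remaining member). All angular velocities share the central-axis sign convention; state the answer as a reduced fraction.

82/13

N_ring = 13 + 2·28 = 69
13(ω_s−ω_c) = −69(ω_r−ω_c),  ω_r=0, ω_c=1
ω_s = 1 − (69/13)(0−1) = 82/13
ω_s/ω_c = 82/13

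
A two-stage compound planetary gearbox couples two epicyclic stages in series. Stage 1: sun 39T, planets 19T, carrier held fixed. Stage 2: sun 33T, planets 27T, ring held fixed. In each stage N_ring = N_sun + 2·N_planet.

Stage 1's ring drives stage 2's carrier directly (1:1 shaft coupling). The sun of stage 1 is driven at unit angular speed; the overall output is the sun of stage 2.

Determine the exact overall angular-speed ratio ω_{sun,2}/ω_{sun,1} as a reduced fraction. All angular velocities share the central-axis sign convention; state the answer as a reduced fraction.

-1560/847

Stage 1: N_ring = 39 + 2·19 = 77
Stage 1: 39(ω_s−ω_c) = −77(ω_r−ω_c),  ω_c=0, ω_s=1
Stage 1: ω_r = 0 − (39/77)(1−0) = -39/77
  ⇒ ω_r¹/ω_s¹ = -39/77
Stage 2: N_ring = 33 + 2·27 = 87
Stage 2: 33(ω_s−ω_c) = −87(ω_r−ω_c),  ω_r=0, ω_c=1
Stage 2: ω_s = 1 − (87/33)(0−1) = 40/11
  ⇒ ω_s²/ω_c² = 40/11
Coupling ω_c² = ω_r¹ ⇒ overall = -39/77 × 40/11 = -1560/847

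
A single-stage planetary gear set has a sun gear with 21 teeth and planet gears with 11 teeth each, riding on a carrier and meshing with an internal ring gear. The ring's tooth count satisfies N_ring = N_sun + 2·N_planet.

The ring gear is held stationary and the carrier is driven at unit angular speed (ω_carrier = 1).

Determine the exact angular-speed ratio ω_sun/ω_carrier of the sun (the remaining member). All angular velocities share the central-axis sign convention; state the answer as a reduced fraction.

N_ring = 21 + 2·11 = 43
21(ω_s−ω_c) = −43(ω_r−ω_c),  ω_r=0, ω_c=1
ω_s = 1 − (43/21)(0−1) = 64/21
ω_s/ω_c = 64/21

64/21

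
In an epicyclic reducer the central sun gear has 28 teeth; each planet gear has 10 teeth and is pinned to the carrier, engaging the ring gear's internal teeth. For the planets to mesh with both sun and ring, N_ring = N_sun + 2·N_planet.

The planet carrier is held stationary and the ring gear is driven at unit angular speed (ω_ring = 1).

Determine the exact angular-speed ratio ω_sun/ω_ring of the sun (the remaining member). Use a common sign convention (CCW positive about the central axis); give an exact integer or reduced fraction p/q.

N_ring = 28 + 2·10 = 48
28(ω_s−ω_c) = −48(ω_r−ω_c),  ω_c=0, ω_r=1
ω_s = 0 − (48/28)(1−0) = -12/7
ω_s/ω_r = -12/7

-12/7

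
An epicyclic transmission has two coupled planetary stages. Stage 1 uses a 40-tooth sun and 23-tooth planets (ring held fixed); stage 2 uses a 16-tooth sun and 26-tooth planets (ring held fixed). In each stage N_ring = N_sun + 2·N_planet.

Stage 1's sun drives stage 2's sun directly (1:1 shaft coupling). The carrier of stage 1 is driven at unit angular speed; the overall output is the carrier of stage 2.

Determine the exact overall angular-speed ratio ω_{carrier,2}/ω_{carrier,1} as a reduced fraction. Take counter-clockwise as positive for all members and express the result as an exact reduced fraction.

Stage 1: N_ring = 40 + 2·23 = 86
Stage 1: 40(ω_s−ω_c) = −86(ω_r−ω_c),  ω_r=0, ω_c=1
Stage 1: ω_s = 1 − (86/40)(0−1) = 63/20
  ⇒ ω_s¹/ω_c¹ = 63/20
Stage 2: N_ring = 16 + 2·26 = 68
Stage 2: 16(ω_s−ω_c) = −68(ω_r−ω_c),  ω_r=0, ω_s=1
Stage 2: 16(1−ω_c) = −68(0−ω_c)  ⇒  84ω_c = 16  ⇒  ω_c = 4/21
  ⇒ ω_c²/ω_s² = 4/21
Coupling ω_s² = ω_s¹ ⇒ overall = 63/20 × 4/21 = 3/5

3/5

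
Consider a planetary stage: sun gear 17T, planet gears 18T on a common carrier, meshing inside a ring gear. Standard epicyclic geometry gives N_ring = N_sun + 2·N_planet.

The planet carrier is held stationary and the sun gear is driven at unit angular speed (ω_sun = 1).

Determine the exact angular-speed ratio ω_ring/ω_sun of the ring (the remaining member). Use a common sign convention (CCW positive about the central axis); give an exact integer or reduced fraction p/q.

-17/53

N_ring = 17 + 2·18 = 53
17(ω_s−ω_c) = −53(ω_r−ω_c),  ω_c=0, ω_s=1
ω_r = 0 − (17/53)(1−0) = -17/53
ω_r/ω_s = -17/53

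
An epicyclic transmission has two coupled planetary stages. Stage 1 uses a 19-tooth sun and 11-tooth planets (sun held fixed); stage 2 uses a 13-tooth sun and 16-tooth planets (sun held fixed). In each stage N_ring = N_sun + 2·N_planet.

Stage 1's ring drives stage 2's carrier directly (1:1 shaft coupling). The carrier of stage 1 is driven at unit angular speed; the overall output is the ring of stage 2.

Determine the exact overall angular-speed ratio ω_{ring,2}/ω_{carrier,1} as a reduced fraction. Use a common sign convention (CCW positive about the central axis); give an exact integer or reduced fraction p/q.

232/123

Stage 1: N_ring = 19 + 2·11 = 41
Stage 1: 19(ω_s−ω_c) = −41(ω_r−ω_c),  ω_s=0, ω_c=1
Stage 1: ω_r = 1 − (19/41)(0−1) = 60/41
  ⇒ ω_r¹/ω_c¹ = 60/41
Stage 2: N_ring = 13 + 2·16 = 45
Stage 2: 13(ω_s−ω_c) = −45(ω_r−ω_c),  ω_s=0, ω_c=1
Stage 2: ω_r = 1 − (13/45)(0−1) = 58/45
  ⇒ ω_r²/ω_c² = 58/45
Coupling ω_c² = ω_r¹ ⇒ overall = 60/41 × 58/45 = 232/123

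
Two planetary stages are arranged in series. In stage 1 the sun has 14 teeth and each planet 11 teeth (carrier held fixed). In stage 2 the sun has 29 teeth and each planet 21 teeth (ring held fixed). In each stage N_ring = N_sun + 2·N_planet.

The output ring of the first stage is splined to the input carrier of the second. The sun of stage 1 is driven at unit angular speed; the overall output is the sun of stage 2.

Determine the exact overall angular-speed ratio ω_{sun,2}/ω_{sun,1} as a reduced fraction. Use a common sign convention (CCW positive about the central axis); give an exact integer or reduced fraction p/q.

Stage 1: N_ring = 14 + 2·11 = 36
Stage 1: 14(ω_s−ω_c) = −36(ω_r−ω_c),  ω_c=0, ω_s=1
Stage 1: ω_r = 0 − (14/36)(1−0) = -7/18
  ⇒ ω_r¹/ω_s¹ = -7/18
Stage 2: N_ring = 29 + 2·21 = 71
Stage 2: 29(ω_s−ω_c) = −71(ω_r−ω_c),  ω_r=0, ω_c=1
Stage 2: ω_s = 1 − (71/29)(0−1) = 100/29
  ⇒ ω_s²/ω_c² = 100/29
Coupling ω_c² = ω_r¹ ⇒ overall = -7/18 × 100/29 = -350/261

-350/261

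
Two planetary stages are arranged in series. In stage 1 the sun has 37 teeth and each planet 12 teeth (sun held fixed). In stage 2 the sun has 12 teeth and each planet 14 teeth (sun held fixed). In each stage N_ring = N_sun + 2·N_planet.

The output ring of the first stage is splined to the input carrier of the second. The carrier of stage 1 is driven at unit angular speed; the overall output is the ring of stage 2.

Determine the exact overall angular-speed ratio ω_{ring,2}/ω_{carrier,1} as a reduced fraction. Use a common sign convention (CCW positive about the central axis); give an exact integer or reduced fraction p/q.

Stage 1: N_ring = 37 + 2·12 = 61
Stage 1: 37(ω_s−ω_c) = −61(ω_r−ω_c),  ω_s=0, ω_c=1
Stage 1: ω_r = 1 − (37/61)(0−1) = 98/61
  ⇒ ω_r¹/ω_c¹ = 98/61
Stage 2: N_ring = 12 + 2·14 = 40
Stage 2: 12(ω_s−ω_c) = −40(ω_r−ω_c),  ω_s=0, ω_c=1
Stage 2: ω_r = 1 − (12/40)(0−1) = 13/10
  ⇒ ω_r²/ω_c² = 13/10
Coupling ω_c² = ω_r¹ ⇒ overall = 98/61 × 13/10 = 637/305

637/305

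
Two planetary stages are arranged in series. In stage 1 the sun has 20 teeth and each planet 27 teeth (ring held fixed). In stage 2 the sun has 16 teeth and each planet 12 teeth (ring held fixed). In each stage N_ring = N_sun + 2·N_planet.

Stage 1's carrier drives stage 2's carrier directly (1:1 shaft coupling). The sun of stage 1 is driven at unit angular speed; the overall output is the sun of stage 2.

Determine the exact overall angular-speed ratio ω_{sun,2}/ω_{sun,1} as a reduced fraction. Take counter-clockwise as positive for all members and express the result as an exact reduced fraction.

Stage 1: N_ring = 20 + 2·27 = 74
Stage 1: 20(ω_s−ω_c) = −74(ω_r−ω_c),  ω_r=0, ω_s=1
Stage 1: 20(1−ω_c) = −74(0−ω_c)  ⇒  94ω_c = 20  ⇒  ω_c = 10/47
  ⇒ ω_c¹/ω_s¹ = 10/47
Stage 2: N_ring = 16 + 2·12 = 40
Stage 2: 16(ω_s−ω_c) = −40(ω_r−ω_c),  ω_r=0, ω_c=1
Stage 2: ω_s = 1 − (40/16)(0−1) = 7/2
  ⇒ ω_s²/ω_c² = 7/2
Coupling ω_c² = ω_c¹ ⇒ overall = 10/47 × 7/2 = 35/47

35/47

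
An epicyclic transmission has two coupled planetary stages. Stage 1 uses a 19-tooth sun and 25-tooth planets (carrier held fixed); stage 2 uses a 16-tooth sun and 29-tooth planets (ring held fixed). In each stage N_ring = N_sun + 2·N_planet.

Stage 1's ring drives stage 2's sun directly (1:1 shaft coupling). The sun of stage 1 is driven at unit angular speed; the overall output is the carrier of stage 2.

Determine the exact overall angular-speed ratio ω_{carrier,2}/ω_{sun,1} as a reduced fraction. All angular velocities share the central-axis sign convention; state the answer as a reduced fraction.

-152/3105

Stage 1: N_ring = 19 + 2·25 = 69
Stage 1: 19(ω_s−ω_c) = −69(ω_r−ω_c),  ω_c=0, ω_s=1
Stage 1: ω_r = 0 − (19/69)(1−0) = -19/69
  ⇒ ω_r¹/ω_s¹ = -19/69
Stage 2: N_ring = 16 + 2·29 = 74
Stage 2: 16(ω_s−ω_c) = −74(ω_r−ω_c),  ω_r=0, ω_s=1
Stage 2: 16(1−ω_c) = −74(0−ω_c)  ⇒  90ω_c = 16  ⇒  ω_c = 8/45
  ⇒ ω_c²/ω_s² = 8/45
Coupling ω_s² = ω_r¹ ⇒ overall = -19/69 × 8/45 = -152/3105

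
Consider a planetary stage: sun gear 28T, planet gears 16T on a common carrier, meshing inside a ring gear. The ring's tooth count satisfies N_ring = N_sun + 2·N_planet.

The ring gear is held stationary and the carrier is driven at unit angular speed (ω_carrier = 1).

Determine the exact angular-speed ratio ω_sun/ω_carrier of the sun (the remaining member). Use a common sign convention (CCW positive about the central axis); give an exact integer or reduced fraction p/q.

N_ring = 28 + 2·16 = 60
28(ω_s−ω_c) = −60(ω_r−ω_c),  ω_r=0, ω_c=1
ω_s = 1 − (60/28)(0−1) = 22/7
ω_s/ω_c = 22/7

22/7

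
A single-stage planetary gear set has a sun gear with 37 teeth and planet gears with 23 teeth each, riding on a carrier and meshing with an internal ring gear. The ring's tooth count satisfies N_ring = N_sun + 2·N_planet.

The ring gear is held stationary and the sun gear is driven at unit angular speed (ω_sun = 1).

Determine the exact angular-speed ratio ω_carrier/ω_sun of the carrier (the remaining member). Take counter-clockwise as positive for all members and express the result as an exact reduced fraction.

N_ring = 37 + 2·23 = 83
37(ω_s−ω_c) = −83(ω_r−ω_c),  ω_r=0, ω_s=1
37(1−ω_c) = −83(0−ω_c)  ⇒  120ω_c = 37  ⇒  ω_c = 37/120
ω_c/ω_s = 37/120

37/120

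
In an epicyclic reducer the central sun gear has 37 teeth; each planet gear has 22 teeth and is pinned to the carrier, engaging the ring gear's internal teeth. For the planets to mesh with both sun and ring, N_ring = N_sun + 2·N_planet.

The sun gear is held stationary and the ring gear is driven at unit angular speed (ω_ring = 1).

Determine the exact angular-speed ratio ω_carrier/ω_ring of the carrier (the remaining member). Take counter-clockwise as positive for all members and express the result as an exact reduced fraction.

81/118

N_ring = 37 + 2·22 = 81
37(ω_s−ω_c) = −81(ω_r−ω_c),  ω_s=0, ω_r=1
37(0−ω_c) = −81(1−ω_c)  ⇒  118ω_c = 81  ⇒  ω_c = 81/118
ω_c/ω_r = 81/118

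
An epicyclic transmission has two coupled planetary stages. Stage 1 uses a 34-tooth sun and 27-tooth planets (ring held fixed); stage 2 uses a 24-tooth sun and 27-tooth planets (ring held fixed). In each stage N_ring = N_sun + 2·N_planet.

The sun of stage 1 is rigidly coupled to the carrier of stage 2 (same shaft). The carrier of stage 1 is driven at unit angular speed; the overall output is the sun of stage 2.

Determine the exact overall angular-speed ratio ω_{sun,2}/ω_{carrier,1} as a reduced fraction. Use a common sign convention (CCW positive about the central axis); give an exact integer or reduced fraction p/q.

Stage 1: N_ring = 34 + 2·27 = 88
Stage 1: 34(ω_s−ω_c) = −88(ω_r−ω_c),  ω_r=0, ω_c=1
Stage 1: ω_s = 1 − (88/34)(0−1) = 61/17
  ⇒ ω_s¹/ω_c¹ = 61/17
Stage 2: N_ring = 24 + 2·27 = 78
Stage 2: 24(ω_s−ω_c) = −78(ω_r−ω_c),  ω_r=0, ω_c=1
Stage 2: ω_s = 1 − (78/24)(0−1) = 17/4
  ⇒ ω_s²/ω_c² = 17/4
Coupling ω_c² = ω_s¹ ⇒ overall = 61/17 × 17/4 = 61/4

61/4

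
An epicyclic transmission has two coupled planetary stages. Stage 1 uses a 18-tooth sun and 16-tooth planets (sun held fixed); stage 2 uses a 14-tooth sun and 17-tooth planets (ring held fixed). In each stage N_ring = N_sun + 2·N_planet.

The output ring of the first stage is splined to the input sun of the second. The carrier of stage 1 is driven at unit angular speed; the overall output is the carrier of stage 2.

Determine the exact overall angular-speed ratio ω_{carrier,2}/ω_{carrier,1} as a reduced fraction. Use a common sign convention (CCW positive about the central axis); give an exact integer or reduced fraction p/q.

Stage 1: N_ring = 18 + 2·16 = 50
Stage 1: 18(ω_s−ω_c) = −50(ω_r−ω_c),  ω_s=0, ω_c=1
Stage 1: ω_r = 1 − (18/50)(0−1) = 34/25
  ⇒ ω_r¹/ω_c¹ = 34/25
Stage 2: N_ring = 14 + 2·17 = 48
Stage 2: 14(ω_s−ω_c) = −48(ω_r−ω_c),  ω_r=0, ω_s=1
Stage 2: 14(1−ω_c) = −48(0−ω_c)  ⇒  62ω_c = 14  ⇒  ω_c = 7/31
  ⇒ ω_c²/ω_s² = 7/31
Coupling ω_s² = ω_r¹ ⇒ overall = 34/25 × 7/31 = 238/775

238/775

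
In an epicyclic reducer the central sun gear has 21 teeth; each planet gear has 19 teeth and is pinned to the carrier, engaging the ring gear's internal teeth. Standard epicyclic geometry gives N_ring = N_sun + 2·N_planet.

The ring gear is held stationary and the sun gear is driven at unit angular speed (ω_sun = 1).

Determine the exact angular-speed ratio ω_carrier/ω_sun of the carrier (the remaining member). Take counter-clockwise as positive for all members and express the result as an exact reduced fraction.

21/80

N_ring = 21 + 2·19 = 59
21(ω_s−ω_c) = −59(ω_r−ω_c),  ω_r=0, ω_s=1
21(1−ω_c) = −59(0−ω_c)  ⇒  80ω_c = 21  ⇒  ω_c = 21/80
ω_c/ω_s = 21/80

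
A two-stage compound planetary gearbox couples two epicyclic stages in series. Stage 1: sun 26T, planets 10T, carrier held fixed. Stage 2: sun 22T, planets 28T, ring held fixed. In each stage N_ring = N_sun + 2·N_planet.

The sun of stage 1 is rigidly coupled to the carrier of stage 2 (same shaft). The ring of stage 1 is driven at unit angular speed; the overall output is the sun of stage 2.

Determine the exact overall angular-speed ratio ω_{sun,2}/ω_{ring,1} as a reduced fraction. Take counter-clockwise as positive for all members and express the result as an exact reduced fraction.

Stage 1: N_ring = 26 + 2·10 = 46
Stage 1: 26(ω_s−ω_c) = −46(ω_r−ω_c),  ω_c=0, ω_r=1
Stage 1: ω_s = 0 − (46/26)(1−0) = -23/13
  ⇒ ω_s¹/ω_r¹ = -23/13
Stage 2: N_ring = 22 + 2·28 = 78
Stage 2: 22(ω_s−ω_c) = −78(ω_r−ω_c),  ω_r=0, ω_c=1
Stage 2: ω_s = 1 − (78/22)(0−1) = 50/11
  ⇒ ω_s²/ω_c² = 50/11
Coupling ω_c² = ω_s¹ ⇒ overall = -23/13 × 50/11 = -1150/143

-1150/143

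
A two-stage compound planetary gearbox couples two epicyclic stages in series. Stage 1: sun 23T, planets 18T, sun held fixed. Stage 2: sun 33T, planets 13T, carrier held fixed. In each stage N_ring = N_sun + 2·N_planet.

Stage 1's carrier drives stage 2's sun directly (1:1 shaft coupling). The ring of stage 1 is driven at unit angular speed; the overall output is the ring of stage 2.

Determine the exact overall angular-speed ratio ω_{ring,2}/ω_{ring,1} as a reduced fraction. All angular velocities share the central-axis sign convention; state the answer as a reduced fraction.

Stage 1: N_ring = 23 + 2·18 = 59
Stage 1: 23(ω_s−ω_c) = −59(ω_r−ω_c),  ω_s=0, ω_r=1
Stage 1: 23(0−ω_c) = −59(1−ω_c)  ⇒  82ω_c = 59  ⇒  ω_c = 59/82
  ⇒ ω_c¹/ω_r¹ = 59/82
Stage 2: N_ring = 33 + 2·13 = 59
Stage 2: 33(ω_s−ω_c) = −59(ω_r−ω_c),  ω_c=0, ω_s=1
Stage 2: ω_r = 0 − (33/59)(1−0) = -33/59
  ⇒ ω_r²/ω_s² = -33/59
Coupling ω_s² = ω_c¹ ⇒ overall = 59/82 × -33/59 = -33/82

-33/82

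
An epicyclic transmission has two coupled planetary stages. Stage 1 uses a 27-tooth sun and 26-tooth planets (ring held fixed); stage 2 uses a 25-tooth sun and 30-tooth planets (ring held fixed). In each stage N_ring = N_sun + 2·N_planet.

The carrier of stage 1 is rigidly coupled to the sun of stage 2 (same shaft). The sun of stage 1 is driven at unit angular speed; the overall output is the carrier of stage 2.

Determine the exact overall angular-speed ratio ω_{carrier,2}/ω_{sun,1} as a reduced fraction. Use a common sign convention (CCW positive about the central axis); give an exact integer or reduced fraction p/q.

Stage 1: N_ring = 27 + 2·26 = 79
Stage 1: 27(ω_s−ω_c) = −79(ω_r−ω_c),  ω_r=0, ω_s=1
Stage 1: 27(1−ω_c) = −79(0−ω_c)  ⇒  106ω_c = 27  ⇒  ω_c = 27/106
  ⇒ ω_c¹/ω_s¹ = 27/106
Stage 2: N_ring = 25 + 2·30 = 85
Stage 2: 25(ω_s−ω_c) = −85(ω_r−ω_c),  ω_r=0, ω_s=1
Stage 2: 25(1−ω_c) = −85(0−ω_c)  ⇒  110ω_c = 25  ⇒  ω_c = 5/22
  ⇒ ω_c²/ω_s² = 5/22
Coupling ω_s² = ω_c¹ ⇒ overall = 27/106 × 5/22 = 135/2332

135/2332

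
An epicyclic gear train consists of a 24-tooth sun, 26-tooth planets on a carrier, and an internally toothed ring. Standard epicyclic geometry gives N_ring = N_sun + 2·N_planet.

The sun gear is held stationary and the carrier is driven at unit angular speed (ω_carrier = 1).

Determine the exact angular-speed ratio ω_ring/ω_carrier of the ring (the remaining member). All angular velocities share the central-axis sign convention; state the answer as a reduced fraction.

N_ring = 24 + 2·26 = 76
24(ω_s−ω_c) = −76(ω_r−ω_c),  ω_s=0, ω_c=1
ω_r = 1 − (24/76)(0−1) = 25/19
ω_r/ω_c = 25/19

25/19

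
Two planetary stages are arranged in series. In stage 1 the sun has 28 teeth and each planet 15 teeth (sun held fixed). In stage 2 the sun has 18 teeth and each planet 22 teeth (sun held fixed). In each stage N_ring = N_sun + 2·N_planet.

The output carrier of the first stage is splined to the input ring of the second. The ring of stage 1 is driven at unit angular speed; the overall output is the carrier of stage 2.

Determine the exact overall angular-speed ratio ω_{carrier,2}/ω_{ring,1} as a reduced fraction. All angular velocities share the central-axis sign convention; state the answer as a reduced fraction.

899/1720

Stage 1: N_ring = 28 + 2·15 = 58
Stage 1: 28(ω_s−ω_c) = −58(ω_r−ω_c),  ω_s=0, ω_r=1
Stage 1: 28(0−ω_c) = −58(1−ω_c)  ⇒  86ω_c = 58  ⇒  ω_c = 29/43
  ⇒ ω_c¹/ω_r¹ = 29/43
Stage 2: N_ring = 18 + 2·22 = 62
Stage 2: 18(ω_s−ω_c) = −62(ω_r−ω_c),  ω_s=0, ω_r=1
Stage 2: 18(0−ω_c) = −62(1−ω_c)  ⇒  80ω_c = 62  ⇒  ω_c = 31/40
  ⇒ ω_c²/ω_r² = 31/40
Coupling ω_r² = ω_c¹ ⇒ overall = 29/43 × 31/40 = 899/1720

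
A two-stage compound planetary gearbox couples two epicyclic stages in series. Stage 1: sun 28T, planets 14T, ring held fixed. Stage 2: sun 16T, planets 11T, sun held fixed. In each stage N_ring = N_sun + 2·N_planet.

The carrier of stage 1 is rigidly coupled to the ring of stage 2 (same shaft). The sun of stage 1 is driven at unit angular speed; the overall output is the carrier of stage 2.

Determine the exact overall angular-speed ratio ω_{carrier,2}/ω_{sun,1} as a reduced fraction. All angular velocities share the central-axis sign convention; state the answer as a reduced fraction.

19/81

Stage 1: N_ring = 28 + 2·14 = 56
Stage 1: 28(ω_s−ω_c) = −56(ω_r−ω_c),  ω_r=0, ω_s=1
Stage 1: 28(1−ω_c) = −56(0−ω_c)  ⇒  84ω_c = 28  ⇒  ω_c = 1/3
  ⇒ ω_c¹/ω_s¹ = 1/3
Stage 2: N_ring = 16 + 2·11 = 38
Stage 2: 16(ω_s−ω_c) = −38(ω_r−ω_c),  ω_s=0, ω_r=1
Stage 2: 16(0−ω_c) = −38(1−ω_c)  ⇒  54ω_c = 38  ⇒  ω_c = 19/27
  ⇒ ω_c²/ω_r² = 19/27
Coupling ω_r² = ω_c¹ ⇒ overall = 1/3 × 19/27 = 19/81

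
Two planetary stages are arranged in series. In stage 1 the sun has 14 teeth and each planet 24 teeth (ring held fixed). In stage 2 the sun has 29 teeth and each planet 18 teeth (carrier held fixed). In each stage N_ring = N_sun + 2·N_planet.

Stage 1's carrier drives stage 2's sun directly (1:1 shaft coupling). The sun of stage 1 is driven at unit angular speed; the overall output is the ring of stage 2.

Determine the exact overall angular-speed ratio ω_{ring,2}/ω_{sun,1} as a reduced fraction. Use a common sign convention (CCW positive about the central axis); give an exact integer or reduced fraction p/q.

-203/2470

Stage 1: N_ring = 14 + 2·24 = 62
Stage 1: 14(ω_s−ω_c) = −62(ω_r−ω_c),  ω_r=0, ω_s=1
Stage 1: 14(1−ω_c) = −62(0−ω_c)  ⇒  76ω_c = 14  ⇒  ω_c = 7/38
  ⇒ ω_c¹/ω_s¹ = 7/38
Stage 2: N_ring = 29 + 2·18 = 65
Stage 2: 29(ω_s−ω_c) = −65(ω_r−ω_c),  ω_c=0, ω_s=1
Stage 2: ω_r = 0 − (29/65)(1−0) = -29/65
  ⇒ ω_r²/ω_s² = -29/65
Coupling ω_s² = ω_c¹ ⇒ overall = 7/38 × -29/65 = -203/2470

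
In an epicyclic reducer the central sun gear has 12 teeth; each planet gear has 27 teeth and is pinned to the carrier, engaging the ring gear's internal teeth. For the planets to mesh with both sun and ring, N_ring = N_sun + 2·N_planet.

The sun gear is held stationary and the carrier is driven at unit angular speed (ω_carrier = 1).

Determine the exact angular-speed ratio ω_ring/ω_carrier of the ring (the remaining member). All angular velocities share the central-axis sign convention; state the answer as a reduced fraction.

N_ring = 12 + 2·27 = 66
12(ω_s−ω_c) = −66(ω_r−ω_c),  ω_s=0, ω_c=1
ω_r = 1 − (12/66)(0−1) = 13/11
ω_r/ω_c = 13/11

13/11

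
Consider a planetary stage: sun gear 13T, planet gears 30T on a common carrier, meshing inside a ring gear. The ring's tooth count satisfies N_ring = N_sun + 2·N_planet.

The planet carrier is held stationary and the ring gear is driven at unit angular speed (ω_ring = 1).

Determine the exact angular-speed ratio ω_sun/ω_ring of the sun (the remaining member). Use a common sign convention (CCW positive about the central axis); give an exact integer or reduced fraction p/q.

N_ring = 13 + 2·30 = 73
13(ω_s−ω_c) = −73(ω_r−ω_c),  ω_c=0, ω_r=1
ω_s = 0 − (73/13)(1−0) = -73/13
ω_s/ω_r = -73/13

-73/13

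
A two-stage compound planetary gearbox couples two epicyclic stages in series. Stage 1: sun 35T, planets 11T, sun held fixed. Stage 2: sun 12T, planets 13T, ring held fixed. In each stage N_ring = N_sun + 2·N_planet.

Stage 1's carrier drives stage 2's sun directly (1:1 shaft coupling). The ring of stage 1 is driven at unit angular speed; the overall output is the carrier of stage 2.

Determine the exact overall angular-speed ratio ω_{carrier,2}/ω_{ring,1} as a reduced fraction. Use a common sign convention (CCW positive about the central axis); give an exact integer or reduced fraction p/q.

171/1150

Stage 1: N_ring = 35 + 2·11 = 57
Stage 1: 35(ω_s−ω_c) = −57(ω_r−ω_c),  ω_s=0, ω_r=1
Stage 1: 35(0−ω_c) = −57(1−ω_c)  ⇒  92ω_c = 57  ⇒  ω_c = 57/92
  ⇒ ω_c¹/ω_r¹ = 57/92
Stage 2: N_ring = 12 + 2·13 = 38
Stage 2: 12(ω_s−ω_c) = −38(ω_r−ω_c),  ω_r=0, ω_s=1
Stage 2: 12(1−ω_c) = −38(0−ω_c)  ⇒  50ω_c = 12  ⇒  ω_c = 6/25
  ⇒ ω_c²/ω_s² = 6/25
Coupling ω_s² = ω_c¹ ⇒ overall = 57/92 × 6/25 = 171/1150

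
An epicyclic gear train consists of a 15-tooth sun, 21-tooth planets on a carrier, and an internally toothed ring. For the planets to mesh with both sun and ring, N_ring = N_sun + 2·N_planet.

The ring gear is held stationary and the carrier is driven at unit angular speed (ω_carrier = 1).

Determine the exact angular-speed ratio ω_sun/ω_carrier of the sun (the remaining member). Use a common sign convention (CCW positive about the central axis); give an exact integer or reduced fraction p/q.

N_ring = 15 + 2·21 = 57
15(ω_s−ω_c) = −57(ω_r−ω_c),  ω_r=0, ω_c=1
ω_s = 1 − (57/15)(0−1) = 24/5
ω_s/ω_c = 24/5

24/5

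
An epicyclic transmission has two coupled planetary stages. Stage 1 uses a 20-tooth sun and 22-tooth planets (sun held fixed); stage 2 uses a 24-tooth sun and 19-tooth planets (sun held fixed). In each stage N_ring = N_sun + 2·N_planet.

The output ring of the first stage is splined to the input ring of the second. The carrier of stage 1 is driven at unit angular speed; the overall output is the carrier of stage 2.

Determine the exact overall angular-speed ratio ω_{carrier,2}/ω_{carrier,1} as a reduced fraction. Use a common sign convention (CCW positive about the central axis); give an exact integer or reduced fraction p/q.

651/688

Stage 1: N_ring = 20 + 2·22 = 64
Stage 1: 20(ω_s−ω_c) = −64(ω_r−ω_c),  ω_s=0, ω_c=1
Stage 1: ω_r = 1 − (20/64)(0−1) = 21/16
  ⇒ ω_r¹/ω_c¹ = 21/16
Stage 2: N_ring = 24 + 2·19 = 62
Stage 2: 24(ω_s−ω_c) = −62(ω_r−ω_c),  ω_s=0, ω_r=1
Stage 2: 24(0−ω_c) = −62(1−ω_c)  ⇒  86ω_c = 62  ⇒  ω_c = 31/43
  ⇒ ω_c²/ω_r² = 31/43
Coupling ω_r² = ω_r¹ ⇒ overall = 21/16 × 31/43 = 651/688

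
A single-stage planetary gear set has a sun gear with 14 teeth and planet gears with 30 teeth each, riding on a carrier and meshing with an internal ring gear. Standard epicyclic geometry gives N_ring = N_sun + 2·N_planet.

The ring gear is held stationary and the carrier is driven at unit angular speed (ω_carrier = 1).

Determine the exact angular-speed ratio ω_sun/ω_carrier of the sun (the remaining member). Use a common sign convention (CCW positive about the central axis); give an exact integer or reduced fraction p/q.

N_ring = 14 + 2·30 = 74
14(ω_s−ω_c) = −74(ω_r−ω_c),  ω_r=0, ω_c=1
ω_s = 1 − (74/14)(0−1) = 44/7
ω_s/ω_c = 44/7

44/7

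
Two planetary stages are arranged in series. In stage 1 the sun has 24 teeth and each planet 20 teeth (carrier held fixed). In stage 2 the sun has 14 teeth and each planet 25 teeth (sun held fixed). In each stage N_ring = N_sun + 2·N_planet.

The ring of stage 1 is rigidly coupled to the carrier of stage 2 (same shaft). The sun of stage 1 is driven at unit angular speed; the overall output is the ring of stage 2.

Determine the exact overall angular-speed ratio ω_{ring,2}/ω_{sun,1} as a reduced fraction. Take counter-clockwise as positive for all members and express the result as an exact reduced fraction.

-117/256

Stage 1: N_ring = 24 + 2·20 = 64
Stage 1: 24(ω_s−ω_c) = −64(ω_r−ω_c),  ω_c=0, ω_s=1
Stage 1: ω_r = 0 − (24/64)(1−0) = -3/8
  ⇒ ω_r¹/ω_s¹ = -3/8
Stage 2: N_ring = 14 + 2·25 = 64
Stage 2: 14(ω_s−ω_c) = −64(ω_r−ω_c),  ω_s=0, ω_c=1
Stage 2: ω_r = 1 − (14/64)(0−1) = 39/32
  ⇒ ω_r²/ω_c² = 39/32
Coupling ω_c² = ω_r¹ ⇒ overall = -3/8 × 39/32 = -117/256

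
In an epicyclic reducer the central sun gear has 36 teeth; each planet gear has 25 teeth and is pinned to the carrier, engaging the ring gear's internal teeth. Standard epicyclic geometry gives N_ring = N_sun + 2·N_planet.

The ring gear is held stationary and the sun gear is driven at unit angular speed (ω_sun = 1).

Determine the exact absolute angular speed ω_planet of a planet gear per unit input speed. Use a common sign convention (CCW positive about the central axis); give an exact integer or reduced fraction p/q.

-18/25

N_ring = 36 + 2·25 = 86
36(ω_s−ω_c) = −86(ω_r−ω_c),  ω_r=0, ω_s=1
36(1−ω_c) = −86(0−ω_c)  ⇒  122ω_c = 36  ⇒  ω_c = 18/61
sun–planet: 36·(1−18/61) = −25·(ω_p−ω_c)  ⇒  ω_p−ω_c = −(36/25)·(43/61) = -1548/1525
ω_p = 18/61 − 1548/1525 = -18/25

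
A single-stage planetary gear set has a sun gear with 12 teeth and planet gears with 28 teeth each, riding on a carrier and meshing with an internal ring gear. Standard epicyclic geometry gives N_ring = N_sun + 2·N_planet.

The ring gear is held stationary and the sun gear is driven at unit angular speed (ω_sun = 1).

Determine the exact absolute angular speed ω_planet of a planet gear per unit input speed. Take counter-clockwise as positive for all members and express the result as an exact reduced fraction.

-3/14

N_ring = 12 + 2·28 = 68
12(ω_s−ω_c) = −68(ω_r−ω_c),  ω_r=0, ω_s=1
12(1−ω_c) = −68(0−ω_c)  ⇒  80ω_c = 12  ⇒  ω_c = 3/20
sun–planet: 12·(1−3/20) = −28·(ω_p−ω_c)  ⇒  ω_p−ω_c = −(12/28)·(17/20) = -51/140
ω_p = 3/20 − 51/140 = -3/14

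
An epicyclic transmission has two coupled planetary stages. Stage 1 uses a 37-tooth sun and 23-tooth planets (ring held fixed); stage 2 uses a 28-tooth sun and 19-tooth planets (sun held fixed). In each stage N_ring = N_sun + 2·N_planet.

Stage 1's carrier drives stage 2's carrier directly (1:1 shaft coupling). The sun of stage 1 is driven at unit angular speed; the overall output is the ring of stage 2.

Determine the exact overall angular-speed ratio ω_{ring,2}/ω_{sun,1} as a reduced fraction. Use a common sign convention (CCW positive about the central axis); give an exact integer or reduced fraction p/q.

1739/3960

Stage 1: N_ring = 37 + 2·23 = 83
Stage 1: 37(ω_s−ω_c) = −83(ω_r−ω_c),  ω_r=0, ω_s=1
Stage 1: 37(1−ω_c) = −83(0−ω_c)  ⇒  120ω_c = 37  ⇒  ω_c = 37/120
  ⇒ ω_c¹/ω_s¹ = 37/120
Stage 2: N_ring = 28 + 2·19 = 66
Stage 2: 28(ω_s−ω_c) = −66(ω_r−ω_c),  ω_s=0, ω_c=1
Stage 2: ω_r = 1 − (28/66)(0−1) = 47/33
  ⇒ ω_r²/ω_c² = 47/33
Coupling ω_c² = ω_c¹ ⇒ overall = 37/120 × 47/33 = 1739/3960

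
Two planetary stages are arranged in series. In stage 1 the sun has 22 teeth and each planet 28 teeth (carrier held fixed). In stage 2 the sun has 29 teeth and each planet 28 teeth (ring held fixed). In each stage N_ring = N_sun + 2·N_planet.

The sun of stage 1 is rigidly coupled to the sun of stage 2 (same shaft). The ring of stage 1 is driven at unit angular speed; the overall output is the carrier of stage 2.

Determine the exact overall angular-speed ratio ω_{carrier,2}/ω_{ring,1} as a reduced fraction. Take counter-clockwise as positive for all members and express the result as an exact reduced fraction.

Stage 1: N_ring = 22 + 2·28 = 78
Stage 1: 22(ω_s−ω_c) = −78(ω_r−ω_c),  ω_c=0, ω_r=1
Stage 1: ω_s = 0 − (78/22)(1−0) = -39/11
  ⇒ ω_s¹/ω_r¹ = -39/11
Stage 2: N_ring = 29 + 2·28 = 85
Stage 2: 29(ω_s−ω_c) = −85(ω_r−ω_c),  ω_r=0, ω_s=1
Stage 2: 29(1−ω_c) = −85(0−ω_c)  ⇒  114ω_c = 29  ⇒  ω_c = 29/114
  ⇒ ω_c²/ω_s² = 29/114
Coupling ω_s² = ω_s¹ ⇒ overall = -39/11 × 29/114 = -377/418

-377/418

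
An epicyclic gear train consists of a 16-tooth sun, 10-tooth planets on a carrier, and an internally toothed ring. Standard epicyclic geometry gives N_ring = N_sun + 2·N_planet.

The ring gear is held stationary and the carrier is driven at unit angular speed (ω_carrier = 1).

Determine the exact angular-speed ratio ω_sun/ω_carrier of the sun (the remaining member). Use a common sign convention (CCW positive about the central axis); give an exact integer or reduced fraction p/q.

13/4

N_ring = 16 + 2·10 = 36
16(ω_s−ω_c) = −36(ω_r−ω_c),  ω_r=0, ω_c=1
ω_s = 1 − (36/16)(0−1) = 13/4
ω_s/ω_c = 13/4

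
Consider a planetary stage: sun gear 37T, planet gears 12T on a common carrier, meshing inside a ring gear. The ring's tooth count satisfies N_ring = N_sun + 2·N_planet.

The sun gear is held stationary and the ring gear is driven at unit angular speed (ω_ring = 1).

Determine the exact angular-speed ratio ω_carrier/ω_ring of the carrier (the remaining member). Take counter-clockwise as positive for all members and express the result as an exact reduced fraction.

N_ring = 37 + 2·12 = 61
37(ω_s−ω_c) = −61(ω_r−ω_c),  ω_s=0, ω_r=1
37(0−ω_c) = −61(1−ω_c)  ⇒  98ω_c = 61  ⇒  ω_c = 61/98
ω_c/ω_r = 61/98

61/98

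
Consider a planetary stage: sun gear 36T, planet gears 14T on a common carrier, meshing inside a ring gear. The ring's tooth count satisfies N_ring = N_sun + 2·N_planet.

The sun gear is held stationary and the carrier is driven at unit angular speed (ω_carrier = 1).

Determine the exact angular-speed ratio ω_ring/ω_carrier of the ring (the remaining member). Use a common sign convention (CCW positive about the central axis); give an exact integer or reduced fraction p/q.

N_ring = 36 + 2·14 = 64
36(ω_s−ω_c) = −64(ω_r−ω_c),  ω_s=0, ω_c=1
ω_r = 1 − (36/64)(0−1) = 25/16
ω_r/ω_c = 25/16

25/16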